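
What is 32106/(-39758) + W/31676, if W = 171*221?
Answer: 242752461/629687204 ≈ 0.38551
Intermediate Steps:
W = 37791
32106/(-39758) + W/31676 = 32106/(-39758) + 37791/31676 = 32106*(-1/39758) + 37791*(1/31676) = -16053/19879 + 37791/31676 = 242752461/629687204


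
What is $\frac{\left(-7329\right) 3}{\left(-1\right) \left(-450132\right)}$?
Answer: $- \frac{7329}{150044} \approx -0.048846$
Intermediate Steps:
$\frac{\left(-7329\right) 3}{\left(-1\right) \left(-450132\right)} = - \frac{21987}{450132} = \left(-21987\right) \frac{1}{450132} = - \frac{7329}{150044}$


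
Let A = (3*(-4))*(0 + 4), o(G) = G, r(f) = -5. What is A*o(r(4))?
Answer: 240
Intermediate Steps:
A = -48 (A = -12*4 = -48)
A*o(r(4)) = -48*(-5) = 240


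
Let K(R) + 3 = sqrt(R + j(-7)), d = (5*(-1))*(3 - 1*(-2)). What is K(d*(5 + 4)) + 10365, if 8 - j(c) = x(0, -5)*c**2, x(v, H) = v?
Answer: 10362 + I*sqrt(217) ≈ 10362.0 + 14.731*I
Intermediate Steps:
d = -25 (d = -5*(3 + 2) = -5*5 = -25)
j(c) = 8 (j(c) = 8 - 0*c**2 = 8 - 1*0 = 8 + 0 = 8)
K(R) = -3 + sqrt(8 + R) (K(R) = -3 + sqrt(R + 8) = -3 + sqrt(8 + R))
K(d*(5 + 4)) + 10365 = (-3 + sqrt(8 - 25*(5 + 4))) + 10365 = (-3 + sqrt(8 - 25*9)) + 10365 = (-3 + sqrt(8 - 225)) + 10365 = (-3 + sqrt(-217)) + 10365 = (-3 + I*sqrt(217)) + 10365 = 10362 + I*sqrt(217)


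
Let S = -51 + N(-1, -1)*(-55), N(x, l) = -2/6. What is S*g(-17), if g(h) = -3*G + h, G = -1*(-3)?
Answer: 2548/3 ≈ 849.33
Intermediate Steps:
G = 3
N(x, l) = -⅓ (N(x, l) = -2*⅙ = -⅓)
g(h) = -9 + h (g(h) = -3*3 + h = -9 + h)
S = -98/3 (S = -51 - ⅓*(-55) = -51 + 55/3 = -98/3 ≈ -32.667)
S*g(-17) = -98*(-9 - 17)/3 = -98/3*(-26) = 2548/3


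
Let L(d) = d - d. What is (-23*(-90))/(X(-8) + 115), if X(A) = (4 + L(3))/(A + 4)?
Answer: 345/19 ≈ 18.158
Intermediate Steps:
L(d) = 0
X(A) = 4/(4 + A) (X(A) = (4 + 0)/(A + 4) = 4/(4 + A))
(-23*(-90))/(X(-8) + 115) = (-23*(-90))/(4/(4 - 8) + 115) = 2070/(4/(-4) + 115) = 2070/(4*(-1/4) + 115) = 2070/(-1 + 115) = 2070/114 = 2070*(1/114) = 345/19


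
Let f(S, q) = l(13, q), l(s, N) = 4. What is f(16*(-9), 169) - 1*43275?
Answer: -43271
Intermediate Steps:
f(S, q) = 4
f(16*(-9), 169) - 1*43275 = 4 - 1*43275 = 4 - 43275 = -43271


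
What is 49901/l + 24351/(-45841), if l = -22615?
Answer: -2838209606/1036694215 ≈ -2.7378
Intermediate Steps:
49901/l + 24351/(-45841) = 49901/(-22615) + 24351/(-45841) = 49901*(-1/22615) + 24351*(-1/45841) = -49901/22615 - 24351/45841 = -2838209606/1036694215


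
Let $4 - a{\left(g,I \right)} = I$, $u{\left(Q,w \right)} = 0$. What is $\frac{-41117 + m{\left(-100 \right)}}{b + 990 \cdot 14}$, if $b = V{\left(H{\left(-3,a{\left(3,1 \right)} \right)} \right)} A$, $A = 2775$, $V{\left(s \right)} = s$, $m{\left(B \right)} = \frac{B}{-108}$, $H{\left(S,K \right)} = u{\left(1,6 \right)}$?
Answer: $- \frac{555067}{187110} \approx -2.9665$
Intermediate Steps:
$a{\left(g,I \right)} = 4 - I$
$H{\left(S,K \right)} = 0$
$m{\left(B \right)} = - \frac{B}{108}$ ($m{\left(B \right)} = B \left(- \frac{1}{108}\right) = - \frac{B}{108}$)
$b = 0$ ($b = 0 \cdot 2775 = 0$)
$\frac{-41117 + m{\left(-100 \right)}}{b + 990 \cdot 14} = \frac{-41117 - - \frac{25}{27}}{0 + 990 \cdot 14} = \frac{-41117 + \frac{25}{27}}{0 + 13860} = - \frac{1110134}{27 \cdot 13860} = \left(- \frac{1110134}{27}\right) \frac{1}{13860} = - \frac{555067}{187110}$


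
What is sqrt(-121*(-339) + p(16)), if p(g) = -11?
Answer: 4*sqrt(2563) ≈ 202.50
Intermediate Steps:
sqrt(-121*(-339) + p(16)) = sqrt(-121*(-339) - 11) = sqrt(41019 - 11) = sqrt(41008) = 4*sqrt(2563)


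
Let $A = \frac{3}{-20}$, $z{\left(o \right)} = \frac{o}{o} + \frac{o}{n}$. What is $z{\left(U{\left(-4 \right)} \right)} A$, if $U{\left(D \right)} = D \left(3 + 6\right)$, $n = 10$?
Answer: $\frac{39}{100} \approx 0.39$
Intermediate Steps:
$U{\left(D \right)} = 9 D$ ($U{\left(D \right)} = D 9 = 9 D$)
$z{\left(o \right)} = 1 + \frac{o}{10}$ ($z{\left(o \right)} = \frac{o}{o} + \frac{o}{10} = 1 + o \frac{1}{10} = 1 + \frac{o}{10}$)
$A = - \frac{3}{20}$ ($A = 3 \left(- \frac{1}{20}\right) = - \frac{3}{20} \approx -0.15$)
$z{\left(U{\left(-4 \right)} \right)} A = \left(1 + \frac{9 \left(-4\right)}{10}\right) \left(- \frac{3}{20}\right) = \left(1 + \frac{1}{10} \left(-36\right)\right) \left(- \frac{3}{20}\right) = \left(1 - \frac{18}{5}\right) \left(- \frac{3}{20}\right) = \left(- \frac{13}{5}\right) \left(- \frac{3}{20}\right) = \frac{39}{100}$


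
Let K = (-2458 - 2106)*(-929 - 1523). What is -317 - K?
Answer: -11191245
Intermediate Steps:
K = 11190928 (K = -4564*(-2452) = 11190928)
-317 - K = -317 - 1*11190928 = -317 - 11190928 = -11191245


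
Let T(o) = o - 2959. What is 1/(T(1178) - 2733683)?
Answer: -1/2735464 ≈ -3.6557e-7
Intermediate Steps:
T(o) = -2959 + o
1/(T(1178) - 2733683) = 1/((-2959 + 1178) - 2733683) = 1/(-1781 - 2733683) = 1/(-2735464) = -1/2735464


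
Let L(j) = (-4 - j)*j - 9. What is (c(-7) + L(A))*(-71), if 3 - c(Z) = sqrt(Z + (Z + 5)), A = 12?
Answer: 14058 + 213*I ≈ 14058.0 + 213.0*I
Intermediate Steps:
c(Z) = 3 - sqrt(5 + 2*Z) (c(Z) = 3 - sqrt(Z + (Z + 5)) = 3 - sqrt(Z + (5 + Z)) = 3 - sqrt(5 + 2*Z))
L(j) = -9 + j*(-4 - j) (L(j) = j*(-4 - j) - 9 = -9 + j*(-4 - j))
(c(-7) + L(A))*(-71) = ((3 - sqrt(5 + 2*(-7))) + (-9 - 1*12**2 - 4*12))*(-71) = ((3 - sqrt(5 - 14)) + (-9 - 1*144 - 48))*(-71) = ((3 - sqrt(-9)) + (-9 - 144 - 48))*(-71) = ((3 - 3*I) - 201)*(-71) = (-198 - 3*I)*(-71) = 14058 + 213*I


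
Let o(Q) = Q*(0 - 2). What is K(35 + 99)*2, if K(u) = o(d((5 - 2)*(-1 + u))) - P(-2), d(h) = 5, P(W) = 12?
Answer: -44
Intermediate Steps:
o(Q) = -2*Q (o(Q) = Q*(-2) = -2*Q)
K(u) = -22 (K(u) = -2*5 - 1*12 = -10 - 12 = -22)
K(35 + 99)*2 = -22*2 = -44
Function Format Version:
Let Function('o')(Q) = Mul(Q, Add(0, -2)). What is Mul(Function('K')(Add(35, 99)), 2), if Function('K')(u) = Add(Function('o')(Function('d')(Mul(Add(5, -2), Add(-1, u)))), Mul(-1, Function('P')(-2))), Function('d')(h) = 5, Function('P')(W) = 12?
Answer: -44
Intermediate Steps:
Function('o')(Q) = Mul(-2, Q) (Function('o')(Q) = Mul(Q, -2) = Mul(-2, Q))
Function('K')(u) = -22 (Function('K')(u) = Add(Mul(-2, 5), Mul(-1, 12)) = Add(-10, -12) = -22)
Mul(Function('K')(Add(35, 99)), 2) = Mul(-22, 2) = -44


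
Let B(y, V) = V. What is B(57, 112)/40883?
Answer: 112/40883 ≈ 0.0027395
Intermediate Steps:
B(57, 112)/40883 = 112/40883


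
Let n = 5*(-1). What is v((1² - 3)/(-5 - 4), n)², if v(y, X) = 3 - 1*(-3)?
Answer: 36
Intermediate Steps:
n = -5
v(y, X) = 6 (v(y, X) = 3 + 3 = 6)
v((1² - 3)/(-5 - 4), n)² = 6² = 36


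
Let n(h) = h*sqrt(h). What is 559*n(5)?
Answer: 2795*sqrt(5) ≈ 6249.8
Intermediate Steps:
n(h) = h**(3/2)
559*n(5) = 559*5**(3/2) = 559*(5*sqrt(5)) = 2795*sqrt(5)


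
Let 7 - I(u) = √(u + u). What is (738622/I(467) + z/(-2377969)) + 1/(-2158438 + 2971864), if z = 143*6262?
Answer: -303080901138661187/51874457679930 - 738622*√934/885 ≈ -31349.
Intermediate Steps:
z = 895466
I(u) = 7 - √2*√u (I(u) = 7 - √(u + u) = 7 - √(2*u) = 7 - √2*√u)
(738622/I(467) + z/(-2377969)) + 1/(-2158438 + 2971864) = (738622/(7 - √2*√467) + 895466/(-2377969)) + 1/(-2158438 + 2971864) = (738622/(7 - √934) + 895466*(-1/2377969)) + 1/813426 = (738622/(7 - √934) - 81406/216179) + 1/813426 = (-81406/216179 + 738622/(7 - √934)) + 1/813426 = -66217540777/175845619254 + 738622/(7 - √934)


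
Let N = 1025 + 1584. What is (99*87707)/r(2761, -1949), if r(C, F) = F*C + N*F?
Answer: -2894331/3488710 ≈ -0.82963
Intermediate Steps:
N = 2609
r(C, F) = 2609*F + C*F (r(C, F) = F*C + 2609*F = C*F + 2609*F = 2609*F + C*F)
(99*87707)/r(2761, -1949) = (99*87707)/((-1949*(2609 + 2761))) = 8682993/((-1949*5370)) = 8682993/(-10466130) = 8682993*(-1/10466130) = -2894331/3488710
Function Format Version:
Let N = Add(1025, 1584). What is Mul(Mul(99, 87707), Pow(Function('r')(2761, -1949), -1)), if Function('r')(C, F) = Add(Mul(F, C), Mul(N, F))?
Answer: Rational(-2894331, 3488710) ≈ -0.82963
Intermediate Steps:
N = 2609
Function('r')(C, F) = Add(Mul(2609, F), Mul(C, F)) (Function('r')(C, F) = Add(Mul(F, C), Mul(2609, F)) = Add(Mul(C, F), Mul(2609, F)) = Add(Mul(2609, F), Mul(C, F)))
Mul(Mul(99, 87707), Pow(Function('r')(2761, -1949), -1)) = Mul(Mul(99, 87707), Pow(Mul(-1949, Add(2609, 2761)), -1)) = Mul(8682993, Pow(Mul(-1949, 5370), -1)) = Mul(8682993, Pow(-10466130, -1)) = Mul(8682993, Rational(-1, 10466130)) = Rational(-2894331, 3488710)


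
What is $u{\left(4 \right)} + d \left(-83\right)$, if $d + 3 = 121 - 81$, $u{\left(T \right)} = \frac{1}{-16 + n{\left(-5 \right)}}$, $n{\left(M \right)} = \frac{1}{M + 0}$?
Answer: $- \frac{248756}{81} \approx -3071.1$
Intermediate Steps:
$n{\left(M \right)} = \frac{1}{M}$
$u{\left(T \right)} = - \frac{5}{81}$ ($u{\left(T \right)} = \frac{1}{-16 + \frac{1}{-5}} = \frac{1}{-16 - \frac{1}{5}} = \frac{1}{- \frac{81}{5}} = - \frac{5}{81}$)
$d = 37$ ($d = -3 + \left(121 - 81\right) = -3 + 40 = 37$)
$u{\left(4 \right)} + d \left(-83\right) = - \frac{5}{81} + 37 \left(-83\right) = - \frac{5}{81} - 3071 = - \frac{248756}{81}$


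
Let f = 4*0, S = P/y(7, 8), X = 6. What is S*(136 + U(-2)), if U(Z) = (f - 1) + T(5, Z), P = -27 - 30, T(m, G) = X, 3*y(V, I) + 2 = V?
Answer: -24111/5 ≈ -4822.2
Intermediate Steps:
y(V, I) = -⅔ + V/3
T(m, G) = 6
P = -57
S = -171/5 (S = -57/(-⅔ + (⅓)*7) = -57/(-⅔ + 7/3) = -57/5/3 = -57*⅗ = -171/5 ≈ -34.200)
f = 0
U(Z) = 5 (U(Z) = (0 - 1) + 6 = -1 + 6 = 5)
S*(136 + U(-2)) = -171*(136 + 5)/5 = -171/5*141 = -24111/5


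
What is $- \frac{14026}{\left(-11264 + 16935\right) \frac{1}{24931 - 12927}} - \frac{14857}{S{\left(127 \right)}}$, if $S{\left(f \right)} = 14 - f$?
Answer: $- \frac{18941341705}{640823} \approx -29558.0$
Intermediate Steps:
$- \frac{14026}{\left(-11264 + 16935\right) \frac{1}{24931 - 12927}} - \frac{14857}{S{\left(127 \right)}} = - \frac{14026}{\left(-11264 + 16935\right) \frac{1}{24931 - 12927}} - \frac{14857}{14 - 127} = - \frac{14026}{5671 \cdot \frac{1}{12004}} - \frac{14857}{14 - 127} = - \frac{14026}{5671 \cdot \frac{1}{12004}} - \frac{14857}{-113} = - \frac{14026}{\frac{5671}{12004}} - - \frac{14857}{113} = \left(-14026\right) \frac{12004}{5671} + \frac{14857}{113} = - \frac{168368104}{5671} + \frac{14857}{113} = - \frac{18941341705}{640823}$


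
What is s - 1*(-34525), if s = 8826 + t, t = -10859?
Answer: 32492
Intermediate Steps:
s = -2033 (s = 8826 - 10859 = -2033)
s - 1*(-34525) = -2033 - 1*(-34525) = -2033 + 34525 = 32492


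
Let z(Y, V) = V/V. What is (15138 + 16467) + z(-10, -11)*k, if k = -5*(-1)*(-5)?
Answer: 31580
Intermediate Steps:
k = -25 (k = 5*(-5) = -25)
z(Y, V) = 1
(15138 + 16467) + z(-10, -11)*k = (15138 + 16467) + 1*(-25) = 31605 - 25 = 31580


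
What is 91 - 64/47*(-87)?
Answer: 9845/47 ≈ 209.47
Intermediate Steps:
91 - 64/47*(-87) = 91 + 5568/47 = 9845/47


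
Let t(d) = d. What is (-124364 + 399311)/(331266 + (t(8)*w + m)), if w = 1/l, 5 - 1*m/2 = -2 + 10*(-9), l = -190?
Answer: 8706655/10496232 ≈ 0.82950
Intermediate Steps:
m = 194 (m = 10 - 2*(-2 + 10*(-9)) = 10 - 2*(-2 - 90) = 10 - 2*(-92) = 10 + 184 = 194)
w = -1/190 (w = 1/(-190) = -1/190 ≈ -0.0052632)
(-124364 + 399311)/(331266 + (t(8)*w + m)) = (-124364 + 399311)/(331266 + (8*(-1/190) + 194)) = 274947/(331266 + (-4/95 + 194)) = 274947/(331266 + 18426/95) = 274947/(31488696/95) = 274947*(95/31488696) = 8706655/10496232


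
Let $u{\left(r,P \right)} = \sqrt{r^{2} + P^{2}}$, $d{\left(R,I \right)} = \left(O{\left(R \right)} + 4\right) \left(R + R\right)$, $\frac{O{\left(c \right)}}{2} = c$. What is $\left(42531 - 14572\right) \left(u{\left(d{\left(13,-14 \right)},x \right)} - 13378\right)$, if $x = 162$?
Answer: $-374035502 + 2851818 \sqrt{61} \approx -3.5176 \cdot 10^{8}$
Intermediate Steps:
$O{\left(c \right)} = 2 c$
$d{\left(R,I \right)} = 2 R \left(4 + 2 R\right)$ ($d{\left(R,I \right)} = \left(2 R + 4\right) \left(R + R\right) = \left(4 + 2 R\right) 2 R = 2 R \left(4 + 2 R\right)$)
$u{\left(r,P \right)} = \sqrt{P^{2} + r^{2}}$
$\left(42531 - 14572\right) \left(u{\left(d{\left(13,-14 \right)},x \right)} - 13378\right) = \left(42531 - 14572\right) \left(\sqrt{162^{2} + \left(4 \cdot 13 \left(2 + 13\right)\right)^{2}} - 13378\right) = 27959 \left(\sqrt{26244 + \left(4 \cdot 13 \cdot 15\right)^{2}} - 13378\right) = 27959 \left(\sqrt{26244 + 780^{2}} - 13378\right) = 27959 \left(\sqrt{26244 + 608400} - 13378\right) = 27959 \left(\sqrt{634644} - 13378\right) = 27959 \left(102 \sqrt{61} - 13378\right) = 27959 \left(-13378 + 102 \sqrt{61}\right) = -374035502 + 2851818 \sqrt{61}$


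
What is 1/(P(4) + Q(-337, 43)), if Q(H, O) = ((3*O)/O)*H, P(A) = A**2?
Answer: -1/995 ≈ -0.0010050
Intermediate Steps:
Q(H, O) = 3*H
1/(P(4) + Q(-337, 43)) = 1/(4**2 + 3*(-337)) = 1/(16 - 1011) = 1/(-995) = -1/995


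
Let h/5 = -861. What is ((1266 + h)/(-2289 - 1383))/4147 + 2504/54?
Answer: 706121023/15227784 ≈ 46.371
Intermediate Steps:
h = -4305 (h = 5*(-861) = -4305)
((1266 + h)/(-2289 - 1383))/4147 + 2504/54 = ((1266 - 4305)/(-2289 - 1383))/4147 + 2504/54 = -3039/(-3672)*(1/4147) + 2504*(1/54) = -3039*(-1/3672)*(1/4147) + 1252/27 = (1013/1224)*(1/4147) + 1252/27 = 1013/5075928 + 1252/27 = 706121023/15227784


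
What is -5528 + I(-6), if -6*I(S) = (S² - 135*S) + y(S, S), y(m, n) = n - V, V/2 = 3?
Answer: -5667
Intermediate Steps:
V = 6 (V = 2*3 = 6)
y(m, n) = -6 + n (y(m, n) = n - 1*6 = n - 6 = -6 + n)
I(S) = 1 - S²/6 + 67*S/3 (I(S) = -((S² - 135*S) + (-6 + S))/6 = -(-6 + S² - 134*S)/6 = 1 - S²/6 + 67*S/3)
-5528 + I(-6) = -5528 + (1 - ⅙*(-6)² + (67/3)*(-6)) = -5528 + (1 - ⅙*36 - 134) = -5528 + (1 - 6 - 134) = -5528 - 139 = -5667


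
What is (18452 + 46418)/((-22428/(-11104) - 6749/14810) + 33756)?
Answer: 1333485883600/693929939903 ≈ 1.9216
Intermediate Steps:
(18452 + 46418)/((-22428/(-11104) - 6749/14810) + 33756) = 64870/((-22428*(-1/11104) - 6749*1/14810) + 33756) = 64870/((5607/2776 - 6749/14810) + 33756) = 64870/(32152223/20556280 + 33756) = 64870/(693929939903/20556280) = 64870*(20556280/693929939903) = 1333485883600/693929939903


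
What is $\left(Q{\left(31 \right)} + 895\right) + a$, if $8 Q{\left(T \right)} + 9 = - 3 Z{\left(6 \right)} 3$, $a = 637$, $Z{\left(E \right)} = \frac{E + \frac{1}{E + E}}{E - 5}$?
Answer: $\frac{48769}{32} \approx 1524.0$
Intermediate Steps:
$Z{\left(E \right)} = \frac{E + \frac{1}{2 E}}{-5 + E}$
$Q{\left(T \right)} = - \frac{255}{32}$ ($Q{\left(T \right)} = - \frac{9}{8} + \frac{- 3 \frac{\frac{1}{2} + 6^{2}}{6 \left(-5 + 6\right)} 3}{8} = - \frac{9}{8} + \frac{- 3 \frac{\frac{1}{2} + 36}{6 \cdot 1} \cdot 3}{8} = - \frac{9}{8} + \frac{- 3 \cdot \frac{1}{6} \cdot 1 \cdot \frac{73}{2} \cdot 3}{8} = - \frac{9}{8} + \frac{\left(-3\right) \frac{73}{12} \cdot 3}{8} = - \frac{9}{8} + \frac{\left(- \frac{73}{4}\right) 3}{8} = - \frac{9}{8} + \frac{1}{8} \left(- \frac{219}{4}\right) = - \frac{9}{8} - \frac{219}{32} = - \frac{255}{32}$)
$\left(Q{\left(31 \right)} + 895\right) + a = \left(- \frac{255}{32} + 895\right) + 637 = \frac{28385}{32} + 637 = \frac{48769}{32}$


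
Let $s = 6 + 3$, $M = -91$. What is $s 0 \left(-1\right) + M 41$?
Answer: $-3731$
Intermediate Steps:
$s = 9$
$s 0 \left(-1\right) + M 41 = 9 \cdot 0 \left(-1\right) - 3731 = 0 \left(-1\right) - 3731 = 0 - 3731 = -3731$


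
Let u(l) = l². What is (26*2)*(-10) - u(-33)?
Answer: -1609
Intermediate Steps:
(26*2)*(-10) - u(-33) = (26*2)*(-10) - 1*(-33)² = 52*(-10) - 1*1089 = -520 - 1089 = -1609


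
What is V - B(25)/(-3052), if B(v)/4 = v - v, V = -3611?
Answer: -3611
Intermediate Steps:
B(v) = 0 (B(v) = 4*(v - v) = 4*0 = 0)
V - B(25)/(-3052) = -3611 - 0/(-3052) = -3611 - 0*(-1)/3052 = -3611 - 1*0 = -3611 + 0 = -3611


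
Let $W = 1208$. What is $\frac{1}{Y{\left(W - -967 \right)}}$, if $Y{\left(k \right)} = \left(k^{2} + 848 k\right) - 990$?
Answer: $\frac{1}{6574035} \approx 1.5211 \cdot 10^{-7}$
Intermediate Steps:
$Y{\left(k \right)} = -990 + k^{2} + 848 k$
$\frac{1}{Y{\left(W - -967 \right)}} = \frac{1}{-990 + \left(1208 - -967\right)^{2} + 848 \left(1208 - -967\right)} = \frac{1}{-990 + \left(1208 + 967\right)^{2} + 848 \left(1208 + 967\right)} = \frac{1}{-990 + 2175^{2} + 848 \cdot 2175} = \frac{1}{-990 + 4730625 + 1844400} = \frac{1}{6574035}$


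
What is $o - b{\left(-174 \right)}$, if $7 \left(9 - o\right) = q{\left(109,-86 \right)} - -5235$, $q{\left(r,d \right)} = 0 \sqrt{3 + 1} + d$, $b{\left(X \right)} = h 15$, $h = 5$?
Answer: $- \frac{5611}{7} \approx -801.57$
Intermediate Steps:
$b{\left(X \right)} = 75$ ($b{\left(X \right)} = 5 \cdot 15 = 75$)
$q{\left(r,d \right)} = d$ ($q{\left(r,d \right)} = 0 \sqrt{4} + d = 0 \cdot 2 + d = 0 + d = d$)
$o = - \frac{5086}{7}$ ($o = 9 - \frac{-86 - -5235}{7} = 9 - \frac{-86 + 5235}{7} = 9 - \frac{5149}{7} = - \frac{5086}{7} \approx -726.57$)
$o - b{\left(-174 \right)} = - \frac{5086}{7} - 75 = - \frac{5611}{7}$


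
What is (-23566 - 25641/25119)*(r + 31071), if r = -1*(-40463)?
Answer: -4705188551370/2791 ≈ -1.6858e+9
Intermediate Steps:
r = 40463
(-23566 - 25641/25119)*(r + 31071) = (-23566 - 25641/25119)*(40463 + 31071) = (-23566 - 25641*1/25119)*71534 = (-23566 - 2849/2791)*71534 = -65775555/2791*71534 = -4705188551370/2791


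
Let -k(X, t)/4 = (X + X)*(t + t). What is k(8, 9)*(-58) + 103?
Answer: 66919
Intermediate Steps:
k(X, t) = -16*X*t (k(X, t) = -4*(X + X)*(t + t) = -4*2*X*2*t = -16*X*t)
k(8, 9)*(-58) + 103 = -16*8*9*(-58) + 103 = -1152*(-58) + 103 = 66816 + 103 = 66919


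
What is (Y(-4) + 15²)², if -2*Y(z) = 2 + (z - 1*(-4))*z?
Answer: 50176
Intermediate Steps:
Y(z) = -1 - z*(4 + z)/2 (Y(z) = -(2 + (z - 1*(-4))*z)/2 = -(2 + (z + 4)*z)/2 = -(2 + (4 + z)*z)/2 = -(2 + z*(4 + z))/2 = -1 - z*(4 + z)/2)
(Y(-4) + 15²)² = ((-1 - 2*(-4) - ½*(-4)²) + 15²)² = ((-1 + 8 - ½*16) + 225)² = ((-1 + 8 - 8) + 225)² = (-1 + 225)² = 224² = 50176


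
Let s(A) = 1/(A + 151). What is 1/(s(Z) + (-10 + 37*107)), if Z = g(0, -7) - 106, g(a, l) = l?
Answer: 38/150063 ≈ 0.00025323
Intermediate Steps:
Z = -113 (Z = -7 - 106 = -113)
s(A) = 1/(151 + A)
1/(s(Z) + (-10 + 37*107)) = 1/(1/(151 - 113) + (-10 + 37*107)) = 1/(1/38 + (-10 + 3959)) = 1/(1/38 + 3949) = 1/(150063/38) = 38/150063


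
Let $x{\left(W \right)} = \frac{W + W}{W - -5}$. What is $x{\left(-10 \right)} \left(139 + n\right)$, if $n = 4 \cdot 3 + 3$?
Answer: $616$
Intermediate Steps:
$x{\left(W \right)} = \frac{2 W}{5 + W}$ ($x{\left(W \right)} = \frac{2 W}{W + 5} = \frac{2 W}{5 + W}$)
$n = 15$ ($n = 12 + 3 = 15$)
$x{\left(-10 \right)} \left(139 + n\right) = 2 \left(-10\right) \frac{1}{5 - 10} \left(139 + 15\right) = 2 \left(-10\right) \frac{1}{-5} \cdot 154 = 2 \left(-10\right) \left(- \frac{1}{5}\right) 154 = 4 \cdot 154 = 616$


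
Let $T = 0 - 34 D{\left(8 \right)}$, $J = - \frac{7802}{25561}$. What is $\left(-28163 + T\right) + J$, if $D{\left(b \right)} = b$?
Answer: $- \frac{726834837}{25561} \approx -28435.0$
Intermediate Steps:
$J = - \frac{7802}{25561}$ ($J = \left(-7802\right) \frac{1}{25561} = - \frac{7802}{25561} \approx -0.30523$)
$T = -272$ ($T = 0 - 272 = -272$)
$\left(-28163 + T\right) + J = \left(-28163 - 272\right) - \frac{7802}{25561} = -28435 - \frac{7802}{25561} = - \frac{726834837}{25561}$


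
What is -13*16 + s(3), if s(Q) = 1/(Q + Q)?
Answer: -1247/6 ≈ -207.83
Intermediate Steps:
s(Q) = 1/(2*Q)
-13*16 + s(3) = -13*16 + (½)/3 = -208 + (½)*(⅓) = -208 + ⅙ = -1247/6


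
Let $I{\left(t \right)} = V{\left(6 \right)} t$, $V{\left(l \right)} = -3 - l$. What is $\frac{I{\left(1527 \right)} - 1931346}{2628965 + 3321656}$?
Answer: $- \frac{1945089}{5950621} \approx -0.32687$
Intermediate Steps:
$I{\left(t \right)} = - 9 t$ ($I{\left(t \right)} = \left(-3 - 6\right) t = - 9 t$)
$\frac{I{\left(1527 \right)} - 1931346}{2628965 + 3321656} = \frac{\left(-9\right) 1527 - 1931346}{2628965 + 3321656} = \frac{-13743 - 1931346}{5950621} = \left(-1945089\right) \frac{1}{5950621} = - \frac{1945089}{5950621}$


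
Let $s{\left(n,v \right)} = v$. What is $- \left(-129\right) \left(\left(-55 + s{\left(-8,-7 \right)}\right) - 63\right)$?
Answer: $-16125$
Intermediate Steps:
$- \left(-129\right) \left(\left(-55 + s{\left(-8,-7 \right)}\right) - 63\right) = - \left(-129\right) \left(\left(-55 - 7\right) - 63\right) = - \left(-129\right) \left(-62 - 63\right) = - \left(-129\right) \left(-125\right) = \left(-1\right) 16125 = -16125$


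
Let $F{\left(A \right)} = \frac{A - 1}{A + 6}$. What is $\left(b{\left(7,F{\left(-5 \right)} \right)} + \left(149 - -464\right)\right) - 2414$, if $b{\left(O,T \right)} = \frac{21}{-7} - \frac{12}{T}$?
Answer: $-1802$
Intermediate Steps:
$F{\left(A \right)} = \frac{-1 + A}{6 + A}$
$b{\left(O,T \right)} = -3 - \frac{12}{T}$ ($b{\left(O,T \right)} = 21 \left(- \frac{1}{7}\right) - \frac{12}{T} = -3 - \frac{12}{T}$)
$\left(b{\left(7,F{\left(-5 \right)} \right)} + \left(149 - -464\right)\right) - 2414 = \left(\left(-3 - \frac{12}{\frac{1}{6 - 5} \left(-1 - 5\right)}\right) + \left(149 - -464\right)\right) - 2414 = \left(\left(-3 - \frac{12}{1^{-1} \left(-6\right)}\right) + \left(149 + 464\right)\right) - 2414 = \left(\left(-3 - \frac{12}{1 \left(-6\right)}\right) + 613\right) - 2414 = \left(\left(-3 - \frac{12}{-6}\right) + 613\right) - 2414 = \left(\left(-3 - -2\right) + 613\right) - 2414 = \left(\left(-3 + 2\right) + 613\right) - 2414 = \left(-1 + 613\right) - 2414 = 612 - 2414 = -1802$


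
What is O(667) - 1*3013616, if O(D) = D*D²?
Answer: 293727347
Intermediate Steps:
O(D) = D³
O(667) - 1*3013616 = 667³ - 1*3013616 = 296740963 - 3013616 = 293727347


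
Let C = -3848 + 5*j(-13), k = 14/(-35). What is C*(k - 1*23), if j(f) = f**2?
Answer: 351351/5 ≈ 70270.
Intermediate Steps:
k = -2/5 (k = 14*(-1/35) = -2/5 ≈ -0.40000)
C = -3003 (C = -3848 + 5*(-13)**2 = -3848 + 5*169 = -3848 + 845 = -3003)
C*(k - 1*23) = -3003*(-2/5 - 1*23) = -3003*(-2/5 - 23) = -3003*(-117/5) = 351351/5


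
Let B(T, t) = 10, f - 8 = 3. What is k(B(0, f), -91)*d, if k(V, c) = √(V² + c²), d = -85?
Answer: -1445*√29 ≈ -7781.6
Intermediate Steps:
f = 11 (f = 8 + 3 = 11)
k(B(0, f), -91)*d = √(10² + (-91)²)*(-85) = √(100 + 8281)*(-85) = √8381*(-85) = (17*√29)*(-85) = -1445*√29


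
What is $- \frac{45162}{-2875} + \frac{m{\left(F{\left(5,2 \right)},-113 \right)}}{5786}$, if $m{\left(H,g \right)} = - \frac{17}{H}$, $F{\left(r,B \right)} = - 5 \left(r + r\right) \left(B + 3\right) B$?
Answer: $\frac{1045229719}{66539000} \approx 15.709$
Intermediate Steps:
$F{\left(r,B \right)} = - 10 B r \left(3 + B\right)$ ($F{\left(r,B \right)} = - 5 \cdot 2 r \left(3 + B\right) B = - 10 r \left(3 + B\right) B = - 10 B r \left(3 + B\right)$)
$- \frac{45162}{-2875} + \frac{m{\left(F{\left(5,2 \right)},-113 \right)}}{5786} = - \frac{45162}{-2875} + \frac{\left(-17\right) \frac{1}{\left(-10\right) 2 \cdot 5 \left(3 + 2\right)}}{5786} = \left(-45162\right) \left(- \frac{1}{2875}\right) + - \frac{17}{\left(-10\right) 2 \cdot 5 \cdot 5} \cdot \frac{1}{5786} = \frac{45162}{2875} + - \frac{17}{-500} \cdot \frac{1}{5786} = \frac{45162}{2875} + \left(-17\right) \left(- \frac{1}{500}\right) \frac{1}{5786} = \frac{45162}{2875} + \frac{17}{500} \cdot \frac{1}{5786} = \frac{45162}{2875} + \frac{17}{2893000} = \frac{1045229719}{66539000}$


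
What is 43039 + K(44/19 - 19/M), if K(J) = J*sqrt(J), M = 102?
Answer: 43039 + 4127*sqrt(7998126)/3755844 ≈ 43042.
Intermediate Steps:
K(J) = J**(3/2)
43039 + K(44/19 - 19/M) = 43039 + (44/19 - 19/102)**(3/2) = 43039 + (4127/1938)**(3/2) = 43039 + 4127*sqrt(7998126)/3755844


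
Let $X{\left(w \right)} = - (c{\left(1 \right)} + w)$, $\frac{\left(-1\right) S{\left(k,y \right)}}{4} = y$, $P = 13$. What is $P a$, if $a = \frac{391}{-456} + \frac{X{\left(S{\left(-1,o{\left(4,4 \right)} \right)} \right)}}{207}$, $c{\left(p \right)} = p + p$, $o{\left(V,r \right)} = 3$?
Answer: $- \frac{330967}{31464} \approx -10.519$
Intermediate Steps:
$c{\left(p \right)} = 2 p$
$S{\left(k,y \right)} = - 4 y$
$X{\left(w \right)} = -2 - w$ ($X{\left(w \right)} = - (2 \cdot 1 + w) = - (2 + w) = -2 - w$)
$a = - \frac{25459}{31464}$ ($a = \frac{391}{-456} + \frac{-2 - \left(-4\right) 3}{207} = 391 \left(- \frac{1}{456}\right) + \left(-2 - -12\right) \frac{1}{207} = - \frac{391}{456} + \left(-2 + 12\right) \frac{1}{207} = - \frac{391}{456} + 10 \cdot \frac{1}{207} = - \frac{391}{456} + \frac{10}{207} = - \frac{25459}{31464} \approx -0.80915$)
$P a = 13 \left(- \frac{25459}{31464}\right) = - \frac{330967}{31464}$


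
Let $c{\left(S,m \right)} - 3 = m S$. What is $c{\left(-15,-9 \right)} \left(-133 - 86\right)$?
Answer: $-30222$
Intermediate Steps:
$c{\left(S,m \right)} = 3 + S m$ ($c{\left(S,m \right)} = 3 + m S = 3 + S m$)
$c{\left(-15,-9 \right)} \left(-133 - 86\right) = \left(3 - -135\right) \left(-133 - 86\right) = \left(3 + 135\right) \left(-219\right) = 138 \left(-219\right) = -30222$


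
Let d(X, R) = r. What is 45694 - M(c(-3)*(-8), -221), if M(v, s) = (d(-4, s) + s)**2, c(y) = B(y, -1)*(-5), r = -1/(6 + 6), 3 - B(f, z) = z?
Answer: -458473/144 ≈ -3183.8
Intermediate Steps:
B(f, z) = 3 - z
r = -1/12 ≈ -0.083333
c(y) = -20 (c(y) = (3 - 1*(-1))*(-5) = (3 + 1)*(-5) = 4*(-5) = -20)
d(X, R) = -1/12
M(v, s) = (-1/12 + s)**2
45694 - M(c(-3)*(-8), -221) = 45694 - (-1 + 12*(-221))**2/144 = 45694 - (-1 - 2652)**2/144 = 45694 - (-2653)**2/144 = 45694 - 7038409/144 = -458473/144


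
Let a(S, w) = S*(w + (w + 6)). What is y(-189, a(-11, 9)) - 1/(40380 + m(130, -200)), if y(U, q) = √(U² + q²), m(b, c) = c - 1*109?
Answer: -1/40071 + 3*√11713 ≈ 324.68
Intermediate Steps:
a(S, w) = S*(6 + 2*w) (a(S, w) = S*(w + (6 + w)) = S*(6 + 2*w))
m(b, c) = -109 + c (m(b, c) = c - 109 = -109 + c)
y(-189, a(-11, 9)) - 1/(40380 + m(130, -200)) = √((-189)² + (2*(-11)*(3 + 9))²) - 1/(40380 + (-109 - 200)) = √(35721 + (2*(-11)*12)²) - 1/(40380 - 309) = √(35721 + (-264)²) - 1/40071 = √(35721 + 69696) - 1*1/40071 = √105417 - 1/40071 = 3*√11713 - 1/40071 = -1/40071 + 3*√11713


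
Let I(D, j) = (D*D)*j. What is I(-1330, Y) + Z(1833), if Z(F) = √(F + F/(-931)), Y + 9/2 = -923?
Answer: -1640654750 + 3*√3598790/133 ≈ -1.6407e+9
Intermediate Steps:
Y = -1855/2 (Y = -9/2 - 923 = -1855/2 ≈ -927.50)
I(D, j) = j*D² (I(D, j) = D²*j = j*D²)
Z(F) = √17670*√F/133 (Z(F) = √(F + F*(-1/931)) = √(F - F/931) = √(930*F/931) = √17670*√F/133)
I(-1330, Y) + Z(1833) = -1855/2*(-1330)² + √17670*√1833/133 = -1855/2*1768900 + 3*√3598790/133 = -1640654750 + 3*√3598790/133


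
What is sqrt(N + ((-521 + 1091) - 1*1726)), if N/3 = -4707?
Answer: I*sqrt(15277) ≈ 123.6*I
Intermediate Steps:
N = -14121 (N = 3*(-4707) = -14121)
sqrt(N + ((-521 + 1091) - 1*1726)) = sqrt(-14121 + ((-521 + 1091) - 1*1726)) = sqrt(-14121 + (570 - 1726)) = sqrt(-14121 - 1156) = sqrt(-15277) = I*sqrt(15277)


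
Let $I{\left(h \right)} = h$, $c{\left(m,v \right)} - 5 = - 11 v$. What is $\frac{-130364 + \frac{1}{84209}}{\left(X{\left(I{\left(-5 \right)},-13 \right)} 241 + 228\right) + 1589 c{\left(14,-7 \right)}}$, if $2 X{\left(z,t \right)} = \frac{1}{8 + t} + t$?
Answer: $- \frac{4989919125}{4935236863} \approx -1.0111$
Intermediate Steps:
$c{\left(m,v \right)} = 5 - 11 v$
$X{\left(z,t \right)} = \frac{t}{2} + \frac{1}{2 \left(8 + t\right)}$ ($X{\left(z,t \right)} = \frac{\frac{1}{8 + t} + t}{2} = \frac{t + \frac{1}{8 + t}}{2} = \frac{t}{2} + \frac{1}{2 \left(8 + t\right)}$)
$\frac{-130364 + \frac{1}{84209}}{\left(X{\left(I{\left(-5 \right)},-13 \right)} 241 + 228\right) + 1589 c{\left(14,-7 \right)}} = \frac{-130364 + \frac{1}{84209}}{\left(\frac{1 + \left(-13\right)^{2} + 8 \left(-13\right)}{2 \left(8 - 13\right)} 241 + 228\right) + 1589 \left(5 - -77\right)} = \frac{-130364 + \frac{1}{84209}}{\left(\frac{1 + 169 - 104}{2 \left(-5\right)} 241 + 228\right) + 1589 \left(5 + 77\right)} = - \frac{10977822075}{84209 \left(\left(\frac{1}{2} \left(- \frac{1}{5}\right) 66 \cdot 241 + 228\right) + 1589 \cdot 82\right)} = - \frac{10977822075}{84209 \left(\left(\left(- \frac{33}{5}\right) 241 + 228\right) + 130298\right)} = - \frac{10977822075}{84209 \left(\left(- \frac{7953}{5} + 228\right) + 130298\right)} = - \frac{10977822075}{84209 \left(- \frac{6813}{5} + 130298\right)} = - \frac{10977822075}{84209 \cdot \frac{644677}{5}} = \left(- \frac{10977822075}{84209}\right) \frac{5}{644677} = - \frac{4989919125}{4935236863}$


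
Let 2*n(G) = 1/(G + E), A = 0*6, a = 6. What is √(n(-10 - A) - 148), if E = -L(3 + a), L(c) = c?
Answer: 75*I*√38/38 ≈ 12.167*I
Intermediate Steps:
E = -9 (E = -(3 + 6) = -1*9 = -9)
A = 0
n(G) = 1/(2*(-9 + G)) (n(G) = 1/(2*(G - 9)) = 1/(2*(-9 + G)))
√(n(-10 - A) - 148) = √(1/(2*(-9 + (-10 - 1*0))) - 148) = √(1/(2*(-9 + (-10 + 0))) - 148) = √(1/(2*(-9 - 10)) - 148) = √((½)/(-19) - 148) = √((½)*(-1/19) - 148) = √(-1/38 - 148) = √(-5625/38) = 75*I*√38/38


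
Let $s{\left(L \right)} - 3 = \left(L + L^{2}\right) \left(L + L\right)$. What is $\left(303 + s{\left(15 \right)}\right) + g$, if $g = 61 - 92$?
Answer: $7475$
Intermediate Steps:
$s{\left(L \right)} = 3 + 2 L \left(L + L^{2}\right)$ ($s{\left(L \right)} = 3 + \left(L + L^{2}\right) \left(L + L\right) = 3 + \left(L + L^{2}\right) 2 L = 3 + 2 L \left(L + L^{2}\right)$)
$g = -31$ ($g = 61 - 92 = -31$)
$\left(303 + s{\left(15 \right)}\right) + g = \left(303 + \left(3 + 2 \cdot 15^{2} + 2 \cdot 15^{3}\right)\right) - 31 = \left(303 + \left(3 + 2 \cdot 225 + 2 \cdot 3375\right)\right) - 31 = \left(303 + \left(3 + 450 + 6750\right)\right) - 31 = \left(303 + 7203\right) - 31 = 7506 - 31 = 7475$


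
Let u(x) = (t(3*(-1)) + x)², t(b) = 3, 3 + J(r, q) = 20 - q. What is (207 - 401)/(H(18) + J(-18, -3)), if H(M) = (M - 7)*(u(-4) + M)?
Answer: -194/229 ≈ -0.84716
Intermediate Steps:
J(r, q) = 17 - q (J(r, q) = -3 + (20 - q) = 17 - q)
u(x) = (3 + x)²
H(M) = (1 + M)*(-7 + M) (H(M) = (M - 7)*((3 - 4)² + M) = (-7 + M)*((-1)² + M) = (-7 + M)*(1 + M) = (1 + M)*(-7 + M))
(207 - 401)/(H(18) + J(-18, -3)) = (207 - 401)/((-7 + 18² - 6*18) + (17 - 1*(-3))) = -194/((-7 + 324 - 108) + (17 + 3)) = -194/(209 + 20) = -194/229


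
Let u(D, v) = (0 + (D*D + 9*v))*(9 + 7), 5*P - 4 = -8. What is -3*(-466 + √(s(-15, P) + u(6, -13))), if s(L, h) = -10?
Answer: 1398 - 3*I*√1306 ≈ 1398.0 - 108.42*I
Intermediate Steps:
P = -⅘ (P = ⅘ + (⅕)*(-8) = ⅘ - 8/5 = -⅘ ≈ -0.80000)
u(D, v) = 16*D² + 144*v (u(D, v) = (0 + (D² + 9*v))*16 = (D² + 9*v)*16 = 16*D² + 144*v)
-3*(-466 + √(s(-15, P) + u(6, -13))) = -3*(-466 + √(-10 + (16*6² + 144*(-13)))) = -3*(-466 + √(-10 + (16*36 - 1872))) = -3*(-466 + √(-10 + (576 - 1872))) = -3*(-466 + √(-10 - 1296)) = -3*(-466 + √(-1306)) = -3*(-466 + I*√1306) = 1398 - 3*I*√1306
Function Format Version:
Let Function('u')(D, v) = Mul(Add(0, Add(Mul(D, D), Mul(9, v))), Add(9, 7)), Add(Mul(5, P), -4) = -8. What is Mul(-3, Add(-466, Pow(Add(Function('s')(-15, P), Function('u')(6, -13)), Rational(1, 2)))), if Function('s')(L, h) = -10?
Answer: Add(1398, Mul(-3, I, Pow(1306, Rational(1, 2)))) ≈ Add(1398.0, Mul(-108.42, I))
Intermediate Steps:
P = Rational(-4, 5) (P = Add(Rational(4, 5), Mul(Rational(1, 5), -8)) = Add(Rational(4, 5), Rational(-8, 5)) = Rational(-4, 5) ≈ -0.80000)
Function('u')(D, v) = Add(Mul(16, Pow(D, 2)), Mul(144, v)) (Function('u')(D, v) = Mul(Add(0, Add(Pow(D, 2), Mul(9, v))), 16) = Mul(Add(Pow(D, 2), Mul(9, v)), 16) = Add(Mul(16, Pow(D, 2)), Mul(144, v)))
Mul(-3, Add(-466, Pow(Add(Function('s')(-15, P), Function('u')(6, -13)), Rational(1, 2)))) = Mul(-3, Add(-466, Pow(Add(-10, Add(Mul(16, Pow(6, 2)), Mul(144, -13))), Rational(1, 2)))) = Mul(-3, Add(-466, Pow(Add(-10, Add(Mul(16, 36), -1872)), Rational(1, 2)))) = Mul(-3, Add(-466, Pow(Add(-10, Add(576, -1872)), Rational(1, 2)))) = Mul(-3, Add(-466, Pow(Add(-10, -1296), Rational(1, 2)))) = Mul(-3, Add(-466, Pow(-1306, Rational(1, 2)))) = Mul(-3, Add(-466, Mul(I, Pow(1306, Rational(1, 2))))) = Add(1398, Mul(-3, I, Pow(1306, Rational(1, 2))))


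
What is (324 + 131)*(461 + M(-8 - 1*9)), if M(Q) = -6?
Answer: 207025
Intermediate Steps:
(324 + 131)*(461 + M(-8 - 1*9)) = (324 + 131)*(461 - 6) = 455*455 = 207025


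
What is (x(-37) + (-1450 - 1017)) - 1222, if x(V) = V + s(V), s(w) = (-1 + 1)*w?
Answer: -3726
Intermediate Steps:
s(w) = 0 (s(w) = 0*w = 0)
x(V) = V (x(V) = V + 0 = V)
(x(-37) + (-1450 - 1017)) - 1222 = (-37 + (-1450 - 1017)) - 1222 = (-37 - 2467) - 1222 = -2504 - 1222 = -3726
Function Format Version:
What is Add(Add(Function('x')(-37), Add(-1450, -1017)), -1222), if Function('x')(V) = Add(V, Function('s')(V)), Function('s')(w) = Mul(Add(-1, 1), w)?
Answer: -3726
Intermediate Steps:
Function('s')(w) = 0 (Function('s')(w) = Mul(0, w) = 0)
Function('x')(V) = V (Function('x')(V) = Add(V, 0) = V)
Add(Add(Function('x')(-37), Add(-1450, -1017)), -1222) = Add(Add(-37, Add(-1450, -1017)), -1222) = Add(Add(-37, -2467), -1222) = Add(-2504, -1222) = -3726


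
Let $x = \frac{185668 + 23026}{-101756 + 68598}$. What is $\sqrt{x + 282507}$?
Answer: $\frac{\sqrt{77649059656274}}{16579} \approx 531.51$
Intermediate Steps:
$x = - \frac{104347}{16579}$ ($x = \frac{208694}{-33158} = 208694 \left(- \frac{1}{33158}\right) = - \frac{104347}{16579} \approx -6.2939$)
$\sqrt{x + 282507} = \sqrt{- \frac{104347}{16579} + 282507} = \sqrt{\frac{4683579206}{16579}} = \frac{\sqrt{77649059656274}}{16579}$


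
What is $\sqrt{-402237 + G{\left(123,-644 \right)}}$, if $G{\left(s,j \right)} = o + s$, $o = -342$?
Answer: $2 i \sqrt{100614} \approx 634.39 i$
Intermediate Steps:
$G{\left(s,j \right)} = -342 + s$
$\sqrt{-402237 + G{\left(123,-644 \right)}} = \sqrt{-402237 + \left(-342 + 123\right)} = \sqrt{-402237 - 219} = \sqrt{-402456} = 2 i \sqrt{100614}$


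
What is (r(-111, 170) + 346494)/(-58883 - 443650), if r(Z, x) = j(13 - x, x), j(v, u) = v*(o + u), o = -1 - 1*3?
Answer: -320432/502533 ≈ -0.63763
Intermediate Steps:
o = -4 (o = -1 - 3 = -4)
j(v, u) = v*(-4 + u)
r(Z, x) = (-4 + x)*(13 - x) (r(Z, x) = (13 - x)*(-4 + x) = (-4 + x)*(13 - x))
(r(-111, 170) + 346494)/(-58883 - 443650) = (-(-13 + 170)*(-4 + 170) + 346494)/(-58883 - 443650) = (-1*157*166 + 346494)/(-502533) = (-26062 + 346494)*(-1/502533) = 320432*(-1/502533) = -320432/502533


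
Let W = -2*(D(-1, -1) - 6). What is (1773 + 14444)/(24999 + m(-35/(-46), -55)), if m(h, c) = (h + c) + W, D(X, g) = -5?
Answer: 745982/1148471 ≈ 0.64954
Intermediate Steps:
W = 22 (W = -2*(-5 - 6) = -2*(-11) = 22)
m(h, c) = 22 + c + h (m(h, c) = (h + c) + 22 = (c + h) + 22 = 22 + c + h)
(1773 + 14444)/(24999 + m(-35/(-46), -55)) = (1773 + 14444)/(24999 + (22 - 55 - 35/(-46))) = 16217/(24999 + (22 - 55 - 35*(-1/46))) = 16217/(24999 + (22 - 55 + 35/46)) = 16217/(24999 - 1483/46) = 16217/(1148471/46) = 16217*(46/1148471) = 745982/1148471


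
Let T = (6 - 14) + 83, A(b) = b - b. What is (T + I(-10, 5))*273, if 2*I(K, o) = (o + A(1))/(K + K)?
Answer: 163527/8 ≈ 20441.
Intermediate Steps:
A(b) = 0
T = 75 (T = -8 + 83 = 75)
I(K, o) = o/(4*K) (I(K, o) = ((o + 0)/(K + K))/2 = (o/((2*K)))/2 = (o*(1/(2*K)))/2 = (o/(2*K))/2 = o/(4*K))
(T + I(-10, 5))*273 = (75 + (¼)*5/(-10))*273 = (75 + (¼)*5*(-⅒))*273 = (75 - ⅛)*273 = (599/8)*273 = 163527/8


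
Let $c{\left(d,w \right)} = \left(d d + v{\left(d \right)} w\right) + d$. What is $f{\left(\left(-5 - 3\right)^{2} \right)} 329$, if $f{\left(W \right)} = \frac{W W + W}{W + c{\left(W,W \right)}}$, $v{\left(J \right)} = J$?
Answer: $\frac{329}{2} \approx 164.5$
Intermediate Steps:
$c{\left(d,w \right)} = d + d^{2} + d w$ ($c{\left(d,w \right)} = \left(d d + d w\right) + d = \left(d^{2} + d w\right) + d = d + d^{2} + d w$)
$f{\left(W \right)} = \frac{W + W^{2}}{W + W \left(1 + 2 W\right)}$ ($f{\left(W \right)} = \frac{W W + W}{W + W \left(1 + W + W\right)} = \frac{W^{2} + W}{W + W \left(1 + 2 W\right)} = \frac{W + W^{2}}{W + W \left(1 + 2 W\right)}$)
$f{\left(\left(-5 - 3\right)^{2} \right)} 329 = \frac{1}{2} \cdot 329 = \frac{329}{2}$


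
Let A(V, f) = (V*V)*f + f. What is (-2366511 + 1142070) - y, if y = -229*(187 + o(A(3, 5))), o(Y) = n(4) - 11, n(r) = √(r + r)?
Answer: -1184137 + 458*√2 ≈ -1.1835e+6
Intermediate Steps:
n(r) = √2*√r (n(r) = √(2*r) = √2*√r)
A(V, f) = f + f*V² (A(V, f) = V²*f + f = f*V² + f = f + f*V²)
o(Y) = -11 + 2*√2 (o(Y) = √2*√4 - 11 = √2*2 - 11 = 2*√2 - 11 = -11 + 2*√2)
y = -40304 - 458*√2 (y = -229*(187 + (-11 + 2*√2)) = -229*(176 + 2*√2) = -40304 - 458*√2 ≈ -40952.)
(-2366511 + 1142070) - y = (-2366511 + 1142070) - (-40304 - 458*√2) = -1224441 + (40304 + 458*√2) = -1184137 + 458*√2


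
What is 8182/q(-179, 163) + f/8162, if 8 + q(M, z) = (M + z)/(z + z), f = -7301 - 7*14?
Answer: -389110335/382448 ≈ -1017.4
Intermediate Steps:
f = -7399 (f = -7301 - 1*98 = -7301 - 98 = -7399)
q(M, z) = -8 + (M + z)/(2*z) (q(M, z) = -8 + (M + z)/(z + z) = -8 + (M + z)/((2*z)) = -8 + (M + z)*(1/(2*z)) = -8 + (M + z)/(2*z))
8182/q(-179, 163) + f/8162 = 8182/(((½)*(-179 - 15*163)/163)) - 7399/8162 = 8182/(((½)*(1/163)*(-179 - 2445))) - 7399*1/8162 = 8182/(((½)*(1/163)*(-2624))) - 1057/1166 = 8182/(-1312/163) - 1057/1166 = 8182*(-163/1312) - 1057/1166 = -666833/656 - 1057/1166 = -389110335/382448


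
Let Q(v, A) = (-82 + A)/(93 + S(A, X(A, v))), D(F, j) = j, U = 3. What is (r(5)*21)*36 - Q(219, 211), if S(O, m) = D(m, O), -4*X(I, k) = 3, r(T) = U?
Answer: 689343/304 ≈ 2267.6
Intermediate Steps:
r(T) = 3
X(I, k) = -¾ (X(I, k) = -¼*3 = -¾)
S(O, m) = O
Q(v, A) = (-82 + A)/(93 + A)
(r(5)*21)*36 - Q(219, 211) = (3*21)*36 - (-82 + 211)/(93 + 211) = 63*36 - 129/304 = 2268 - 129/304 = 689343/304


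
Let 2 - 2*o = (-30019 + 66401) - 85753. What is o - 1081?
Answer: 47211/2 ≈ 23606.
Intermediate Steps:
o = 49373/2 (o = 1 - ((-30019 + 66401) - 85753)/2 = 1 - (36382 - 85753)/2 = 1 - ½*(-49371) = 1 + 49371/2 = 49373/2 ≈ 24687.)
o - 1081 = 49373/2 - 1081 = 47211/2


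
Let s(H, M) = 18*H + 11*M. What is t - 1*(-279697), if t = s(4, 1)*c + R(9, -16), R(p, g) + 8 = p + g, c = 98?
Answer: 287816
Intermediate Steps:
R(p, g) = -8 + g + p (R(p, g) = -8 + (p + g) = -8 + (g + p) = -8 + g + p)
s(H, M) = 11*M + 18*H
t = 8119 (t = (11*1 + 18*4)*98 + (-8 - 16 + 9) = (11 + 72)*98 - 15 = 83*98 - 15 = 8134 - 15 = 8119)
t - 1*(-279697) = 8119 - 1*(-279697) = 8119 + 279697 = 287816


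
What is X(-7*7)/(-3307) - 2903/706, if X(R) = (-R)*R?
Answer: -7905115/2334742 ≈ -3.3859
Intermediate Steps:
X(R) = -R²
X(-7*7)/(-3307) - 2903/706 = -(-7*7)²/(-3307) - 2903/706 = -1*(-49)²*(-1/3307) - 2903*1/706 = -1*2401*(-1/3307) - 2903/706 = -2401*(-1/3307) - 2903/706 = 2401/3307 - 2903/706 = -7905115/2334742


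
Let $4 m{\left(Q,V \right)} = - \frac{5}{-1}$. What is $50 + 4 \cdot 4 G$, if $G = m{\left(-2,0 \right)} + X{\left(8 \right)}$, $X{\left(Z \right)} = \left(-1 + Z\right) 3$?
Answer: $406$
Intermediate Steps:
$m{\left(Q,V \right)} = \frac{5}{4}$ ($m{\left(Q,V \right)} = \frac{\left(-5\right) \frac{1}{-1}}{4} = \frac{\left(-5\right) \left(-1\right)}{4} = \frac{1}{4} \cdot 5 = \frac{5}{4}$)
$X{\left(Z \right)} = -3 + 3 Z$
$G = \frac{89}{4}$ ($G = \frac{5}{4} + \left(-3 + 3 \cdot 8\right) = \frac{5}{4} + \left(-3 + 24\right) = \frac{5}{4} + 21 = \frac{89}{4} \approx 22.25$)
$50 + 4 \cdot 4 G = 50 + 4 \cdot 4 \cdot \frac{89}{4} = 50 + 16 \cdot \frac{89}{4} = 50 + 356 = 406$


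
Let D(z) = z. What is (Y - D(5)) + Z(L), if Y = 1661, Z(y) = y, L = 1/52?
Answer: 86113/52 ≈ 1656.0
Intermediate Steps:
L = 1/52 ≈ 0.019231
(Y - D(5)) + Z(L) = (1661 - 1*5) + 1/52 = (1661 - 5) + 1/52 = 1656 + 1/52 = 86113/52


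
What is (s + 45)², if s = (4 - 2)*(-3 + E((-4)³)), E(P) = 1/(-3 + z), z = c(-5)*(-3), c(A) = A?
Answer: 55225/36 ≈ 1534.0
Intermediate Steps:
z = 15 (z = -5*(-3) = 15)
E(P) = 1/12 (E(P) = 1/(-3 + 15) = 1/12)
s = -35/6 (s = (4 - 2)*(-3 + 1/12) = 2*(-35/12) = -35/6 ≈ -5.8333)
(s + 45)² = (-35/6 + 45)² = (235/6)² = 55225/36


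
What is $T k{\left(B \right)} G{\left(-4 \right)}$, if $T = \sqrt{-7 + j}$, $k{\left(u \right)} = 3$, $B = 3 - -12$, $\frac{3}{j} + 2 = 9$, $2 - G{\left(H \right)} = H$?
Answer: $\frac{18 i \sqrt{322}}{7} \approx 46.143 i$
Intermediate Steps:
$G{\left(H \right)} = 2 - H$
$j = \frac{3}{7}$ ($j = \frac{3}{-2 + 9} = \frac{3}{7} \approx 0.42857$)
$B = 15$ ($B = 3 + 12 = 15$)
$T = \frac{i \sqrt{322}}{7}$ ($T = \sqrt{-7 + \frac{3}{7}} = \sqrt{- \frac{46}{7}} = \frac{i \sqrt{322}}{7} \approx 2.5635 i$)
$T k{\left(B \right)} G{\left(-4 \right)} = \frac{i \sqrt{322}}{7} \cdot 3 \left(2 - -4\right) = \frac{3 i \sqrt{322}}{7} \left(2 + 4\right) = \frac{3 i \sqrt{322}}{7} \cdot 6 = \frac{18 i \sqrt{322}}{7}$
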